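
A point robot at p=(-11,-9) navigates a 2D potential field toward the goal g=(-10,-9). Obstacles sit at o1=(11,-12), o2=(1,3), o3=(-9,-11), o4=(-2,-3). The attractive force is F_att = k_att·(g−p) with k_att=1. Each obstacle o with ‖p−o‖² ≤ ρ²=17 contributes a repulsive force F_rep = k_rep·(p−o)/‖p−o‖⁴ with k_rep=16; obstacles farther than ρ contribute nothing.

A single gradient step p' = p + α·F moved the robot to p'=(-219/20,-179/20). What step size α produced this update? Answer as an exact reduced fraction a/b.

α = 1/10

F_att = 1·(g−p) = 1·(1,0) = (1.0000,0.0000)
o1: d²=493 > ρ²=17 → inactive
o2: d²=288 > ρ²=17 → inactive
o3: d²=8 ≤ ρ²=17; F_rep = 16·(-2,2)/8² = (-0.5000,0.5000)
o4: d²=117 > ρ²=17 → inactive
F = F_att + ΣF_rep = (0.5000,0.5000)
Δp = p'−p = (0.0500,0.0500); α = Δx/Fx = (1/20) / (1/2) = 1/10
check: Δy/Fy = (1/20) / (1/2) = 1/10 ✓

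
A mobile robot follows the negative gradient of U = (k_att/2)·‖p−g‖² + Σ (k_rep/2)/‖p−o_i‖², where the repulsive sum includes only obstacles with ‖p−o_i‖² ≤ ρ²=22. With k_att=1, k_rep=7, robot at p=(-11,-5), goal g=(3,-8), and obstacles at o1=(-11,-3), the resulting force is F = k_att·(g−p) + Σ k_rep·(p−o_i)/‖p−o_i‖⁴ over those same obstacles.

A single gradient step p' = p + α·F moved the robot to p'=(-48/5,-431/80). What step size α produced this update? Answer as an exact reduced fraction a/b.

α = 1/10

F_att = 1·(g−p) = 1·(14,-3) = (14.0000,-3.0000)
o1: d²=4 ≤ ρ²=22; F_rep = 7·(0,-2)/4² = (0.0000,-0.8750)
F = F_att + ΣF_rep = (14.0000,-3.8750)
Δp = p'−p = (1.4000,-0.3875); α = Δx/Fx = (7/5) / (14) = 1/10
check: Δy/Fy = (-31/80) / (-31/8) = 1/10 ✓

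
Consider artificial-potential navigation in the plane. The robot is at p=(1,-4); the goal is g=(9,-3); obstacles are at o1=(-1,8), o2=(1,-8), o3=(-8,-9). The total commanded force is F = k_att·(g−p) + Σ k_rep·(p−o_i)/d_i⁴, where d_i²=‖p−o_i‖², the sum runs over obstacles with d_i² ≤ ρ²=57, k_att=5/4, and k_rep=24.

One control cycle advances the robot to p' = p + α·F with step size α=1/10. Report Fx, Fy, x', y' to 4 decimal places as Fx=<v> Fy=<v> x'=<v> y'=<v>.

F_att = 5/4·(g−p) = 5/4·(8,1) = (10.0000,1.2500)
o1: d²=148 > ρ²=57 → inactive
o2: d²=16 ≤ ρ²=57; F_rep = 24·(0,4)/16² = (0.0000,0.3750)
o3: d²=106 > ρ²=57 → inactive
F = F_att + ΣF_rep = (10.0000,1.6250)
p' = p + 1/10·F = (2.0000,-3.8375)

Fx=10.0000 Fy=1.6250 x'=2.0000 y'=-3.8375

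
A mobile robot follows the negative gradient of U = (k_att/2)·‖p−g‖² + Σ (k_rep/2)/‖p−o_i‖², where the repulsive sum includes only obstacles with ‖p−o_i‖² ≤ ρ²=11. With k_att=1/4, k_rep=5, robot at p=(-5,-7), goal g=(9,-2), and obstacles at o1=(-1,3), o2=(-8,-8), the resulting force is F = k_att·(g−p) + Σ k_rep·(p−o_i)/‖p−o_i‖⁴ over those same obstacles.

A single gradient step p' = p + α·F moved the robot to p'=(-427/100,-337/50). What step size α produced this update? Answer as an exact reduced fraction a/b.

F_att = 1/4·(g−p) = 1/4·(14,5) = (3.5000,1.2500)
o1: d²=116 > ρ²=11 → inactive
o2: d²=10 ≤ ρ²=11; F_rep = 5·(3,1)/10² = (0.1500,0.0500)
F = F_att + ΣF_rep = (3.6500,1.3000)
Δp = p'−p = (0.7300,0.2600); α = Δx/Fx = (73/100) / (73/20) = 1/5
check: Δy/Fy = (13/50) / (13/10) = 1/5 ✓

α = 1/5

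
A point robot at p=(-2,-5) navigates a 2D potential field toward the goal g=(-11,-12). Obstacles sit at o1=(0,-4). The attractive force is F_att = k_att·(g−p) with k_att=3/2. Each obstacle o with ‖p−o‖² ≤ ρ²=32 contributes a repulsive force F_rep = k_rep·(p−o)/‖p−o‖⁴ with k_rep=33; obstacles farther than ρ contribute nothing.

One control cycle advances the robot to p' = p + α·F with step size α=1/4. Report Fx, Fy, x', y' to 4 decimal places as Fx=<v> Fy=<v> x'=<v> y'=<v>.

F_att = 3/2·(g−p) = 3/2·(-9,-7) = (-13.5000,-10.5000)
o1: d²=5 ≤ ρ²=32; F_rep = 33·(-2,-1)/5² = (-2.6400,-1.3200)
F = F_att + ΣF_rep = (-16.1400,-11.8200)
p' = p + 1/4·F = (-6.0350,-7.9550)

Fx=-16.1400 Fy=-11.8200 x'=-6.0350 y'=-7.9550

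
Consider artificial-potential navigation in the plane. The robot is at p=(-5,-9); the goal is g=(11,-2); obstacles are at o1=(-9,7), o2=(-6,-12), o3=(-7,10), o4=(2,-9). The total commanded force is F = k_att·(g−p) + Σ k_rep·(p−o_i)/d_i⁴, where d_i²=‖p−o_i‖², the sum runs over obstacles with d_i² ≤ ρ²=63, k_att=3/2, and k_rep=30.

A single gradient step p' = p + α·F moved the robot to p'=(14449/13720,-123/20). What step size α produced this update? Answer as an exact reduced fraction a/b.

F_att = 3/2·(g−p) = 3/2·(16,7) = (24.0000,10.5000)
o1: d²=272 > ρ²=63 → inactive
o2: d²=10 ≤ ρ²=63; F_rep = 30·(1,3)/10² = (0.3000,0.9000)
o3: d²=365 > ρ²=63 → inactive
o4: d²=49 ≤ ρ²=63; F_rep = 30·(-7,0)/49² = (-0.0875,0.0000)
F = F_att + ΣF_rep = (24.2125,11.4000)
Δp = p'−p = (6.0531,2.8500); α = Δx/Fx = (83049/13720) / (83049/3430) = 1/4
check: Δy/Fy = (57/20) / (57/5) = 1/4 ✓

α = 1/4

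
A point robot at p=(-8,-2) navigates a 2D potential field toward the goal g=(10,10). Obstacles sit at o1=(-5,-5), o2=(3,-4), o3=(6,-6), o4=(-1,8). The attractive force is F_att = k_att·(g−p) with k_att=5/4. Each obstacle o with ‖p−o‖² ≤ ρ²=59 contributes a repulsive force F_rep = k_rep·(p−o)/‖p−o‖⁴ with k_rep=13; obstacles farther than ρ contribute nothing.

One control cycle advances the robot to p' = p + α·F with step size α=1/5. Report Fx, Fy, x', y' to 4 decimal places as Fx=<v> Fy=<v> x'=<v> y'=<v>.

Fx=22.3796 Fy=15.1204 x'=-3.5241 y'=1.0241

F_att = 5/4·(g−p) = 5/4·(18,12) = (22.5000,15.0000)
o1: d²=18 ≤ ρ²=59; F_rep = 13·(-3,3)/18² = (-0.1204,0.1204)
o2: d²=125 > ρ²=59 → inactive
o3: d²=212 > ρ²=59 → inactive
o4: d²=149 > ρ²=59 → inactive
F = F_att + ΣF_rep = (22.3796,15.1204)
p' = p + 1/5·F = (-3.5241,1.0241)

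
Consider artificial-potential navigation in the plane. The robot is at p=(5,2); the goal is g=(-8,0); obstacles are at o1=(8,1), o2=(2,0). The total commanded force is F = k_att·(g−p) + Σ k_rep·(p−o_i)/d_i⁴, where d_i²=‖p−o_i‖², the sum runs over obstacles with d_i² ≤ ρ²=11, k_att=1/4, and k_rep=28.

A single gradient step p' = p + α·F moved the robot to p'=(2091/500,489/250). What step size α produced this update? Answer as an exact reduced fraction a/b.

F_att = 1/4·(g−p) = 1/4·(-13,-2) = (-3.2500,-0.5000)
o1: d²=10 ≤ ρ²=11; F_rep = 28·(-3,1)/10² = (-0.8400,0.2800)
o2: d²=13 > ρ²=11 → inactive
F = F_att + ΣF_rep = (-4.0900,-0.2200)
Δp = p'−p = (-0.8180,-0.0440); α = Δx/Fx = (-409/500) / (-409/100) = 1/5
check: Δy/Fy = (-11/250) / (-11/50) = 1/5 ✓

α = 1/5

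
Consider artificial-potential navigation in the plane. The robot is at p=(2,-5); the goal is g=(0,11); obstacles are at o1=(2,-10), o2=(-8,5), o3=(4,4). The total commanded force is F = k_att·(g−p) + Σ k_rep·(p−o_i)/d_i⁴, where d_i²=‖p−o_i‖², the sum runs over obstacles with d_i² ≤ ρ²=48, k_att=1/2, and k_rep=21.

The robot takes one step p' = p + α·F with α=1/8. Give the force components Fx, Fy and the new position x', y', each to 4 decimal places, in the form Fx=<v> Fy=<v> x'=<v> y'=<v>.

F_att = 1/2·(g−p) = 1/2·(-2,16) = (-1.0000,8.0000)
o1: d²=25 ≤ ρ²=48; F_rep = 21·(0,5)/25² = (0.0000,0.1680)
o2: d²=200 > ρ²=48 → inactive
o3: d²=85 > ρ²=48 → inactive
F = F_att + ΣF_rep = (-1.0000,8.1680)
p' = p + 1/8·F = (1.8750,-3.9790)

Fx=-1.0000 Fy=8.1680 x'=1.8750 y'=-3.9790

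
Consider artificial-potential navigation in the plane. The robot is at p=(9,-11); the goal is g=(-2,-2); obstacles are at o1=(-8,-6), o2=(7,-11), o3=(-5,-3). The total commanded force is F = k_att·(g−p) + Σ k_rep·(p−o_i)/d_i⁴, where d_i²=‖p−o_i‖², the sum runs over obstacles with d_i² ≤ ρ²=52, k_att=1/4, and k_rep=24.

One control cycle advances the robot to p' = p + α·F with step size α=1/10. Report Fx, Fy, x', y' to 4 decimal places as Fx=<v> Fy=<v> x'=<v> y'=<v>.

F_att = 1/4·(g−p) = 1/4·(-11,9) = (-2.7500,2.2500)
o1: d²=314 > ρ²=52 → inactive
o2: d²=4 ≤ ρ²=52; F_rep = 24·(2,0)/4² = (3.0000,0.0000)
o3: d²=260 > ρ²=52 → inactive
F = F_att + ΣF_rep = (0.2500,2.2500)
p' = p + 1/10·F = (9.0250,-10.7750)

Fx=0.2500 Fy=2.2500 x'=9.0250 y'=-10.7750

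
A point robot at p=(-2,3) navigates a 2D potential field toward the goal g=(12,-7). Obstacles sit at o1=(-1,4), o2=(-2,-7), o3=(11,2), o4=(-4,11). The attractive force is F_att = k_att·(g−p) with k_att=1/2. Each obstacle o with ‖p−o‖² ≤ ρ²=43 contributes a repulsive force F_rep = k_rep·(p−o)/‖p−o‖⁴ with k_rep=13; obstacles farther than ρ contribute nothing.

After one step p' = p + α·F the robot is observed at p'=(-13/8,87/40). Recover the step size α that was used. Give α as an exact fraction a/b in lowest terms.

α = 1/10

F_att = 1/2·(g−p) = 1/2·(14,-10) = (7.0000,-5.0000)
o1: d²=2 ≤ ρ²=43; F_rep = 13·(-1,-1)/2² = (-3.2500,-3.2500)
o2: d²=100 > ρ²=43 → inactive
o3: d²=170 > ρ²=43 → inactive
o4: d²=68 > ρ²=43 → inactive
F = F_att + ΣF_rep = (3.7500,-8.2500)
Δp = p'−p = (0.3750,-0.8250); α = Δx/Fx = (3/8) / (15/4) = 1/10
check: Δy/Fy = (-33/40) / (-33/4) = 1/10 ✓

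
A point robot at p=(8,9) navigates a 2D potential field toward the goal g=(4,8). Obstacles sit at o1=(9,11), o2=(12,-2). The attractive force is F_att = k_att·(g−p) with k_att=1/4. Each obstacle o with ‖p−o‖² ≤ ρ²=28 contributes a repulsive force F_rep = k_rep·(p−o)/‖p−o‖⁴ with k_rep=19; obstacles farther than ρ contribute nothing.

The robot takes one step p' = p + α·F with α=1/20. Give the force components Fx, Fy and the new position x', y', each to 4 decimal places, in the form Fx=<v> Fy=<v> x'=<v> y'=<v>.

Fx=-1.7600 Fy=-1.7700 x'=7.9120 y'=8.9115

F_att = 1/4·(g−p) = 1/4·(-4,-1) = (-1.0000,-0.2500)
o1: d²=5 ≤ ρ²=28; F_rep = 19·(-1,-2)/5² = (-0.7600,-1.5200)
o2: d²=137 > ρ²=28 → inactive
F = F_att + ΣF_rep = (-1.7600,-1.7700)
p' = p + 1/20·F = (7.9120,8.9115)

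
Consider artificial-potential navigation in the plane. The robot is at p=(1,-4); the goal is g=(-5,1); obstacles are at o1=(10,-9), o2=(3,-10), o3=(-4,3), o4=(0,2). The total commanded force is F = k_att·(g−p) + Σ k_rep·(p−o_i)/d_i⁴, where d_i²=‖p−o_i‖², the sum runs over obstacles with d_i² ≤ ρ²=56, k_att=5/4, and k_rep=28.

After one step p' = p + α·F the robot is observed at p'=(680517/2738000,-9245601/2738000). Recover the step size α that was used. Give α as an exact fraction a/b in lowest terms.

F_att = 5/4·(g−p) = 5/4·(-6,5) = (-7.5000,6.2500)
o1: d²=106 > ρ²=56 → inactive
o2: d²=40 ≤ ρ²=56; F_rep = 28·(-2,6)/40² = (-0.0350,0.1050)
o3: d²=74 > ρ²=56 → inactive
o4: d²=37 ≤ ρ²=56; F_rep = 28·(1,-6)/37² = (0.0205,-0.1227)
F = F_att + ΣF_rep = (-7.5145,6.2323)
Δp = p'−p = (-0.7515,0.6232); α = Δx/Fx = (-2057483/2738000) / (-2057483/273800) = 1/10
check: Δy/Fy = (1706399/2738000) / (1706399/273800) = 1/10 ✓

α = 1/10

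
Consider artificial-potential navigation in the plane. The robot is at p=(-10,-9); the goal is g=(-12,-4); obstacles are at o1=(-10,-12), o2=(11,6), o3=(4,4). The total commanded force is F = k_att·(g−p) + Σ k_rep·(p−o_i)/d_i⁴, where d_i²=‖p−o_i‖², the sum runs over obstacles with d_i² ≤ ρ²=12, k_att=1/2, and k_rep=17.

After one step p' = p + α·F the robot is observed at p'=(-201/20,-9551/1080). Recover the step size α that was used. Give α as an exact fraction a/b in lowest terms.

F_att = 1/2·(g−p) = 1/2·(-2,5) = (-1.0000,2.5000)
o1: d²=9 ≤ ρ²=12; F_rep = 17·(0,3)/9² = (0.0000,0.6296)
o2: d²=666 > ρ²=12 → inactive
o3: d²=365 > ρ²=12 → inactive
F = F_att + ΣF_rep = (-1.0000,3.1296)
Δp = p'−p = (-0.0500,0.1565); α = Δx/Fx = (-1/20) / (-1) = 1/20
check: Δy/Fy = (169/1080) / (169/54) = 1/20 ✓

α = 1/20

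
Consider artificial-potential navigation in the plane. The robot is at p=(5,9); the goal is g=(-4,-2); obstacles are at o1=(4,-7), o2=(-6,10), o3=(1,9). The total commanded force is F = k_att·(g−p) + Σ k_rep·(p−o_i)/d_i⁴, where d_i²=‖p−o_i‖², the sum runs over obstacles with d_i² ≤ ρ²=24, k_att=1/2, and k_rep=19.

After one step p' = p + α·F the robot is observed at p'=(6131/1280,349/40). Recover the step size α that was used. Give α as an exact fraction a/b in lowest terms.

α = 1/20

F_att = 1/2·(g−p) = 1/2·(-9,-11) = (-4.5000,-5.5000)
o1: d²=257 > ρ²=24 → inactive
o2: d²=122 > ρ²=24 → inactive
o3: d²=16 ≤ ρ²=24; F_rep = 19·(4,0)/16² = (0.2969,0.0000)
F = F_att + ΣF_rep = (-4.2031,-5.5000)
Δp = p'−p = (-0.2102,-0.2750); α = Δx/Fx = (-269/1280) / (-269/64) = 1/20
check: Δy/Fy = (-11/40) / (-11/2) = 1/20 ✓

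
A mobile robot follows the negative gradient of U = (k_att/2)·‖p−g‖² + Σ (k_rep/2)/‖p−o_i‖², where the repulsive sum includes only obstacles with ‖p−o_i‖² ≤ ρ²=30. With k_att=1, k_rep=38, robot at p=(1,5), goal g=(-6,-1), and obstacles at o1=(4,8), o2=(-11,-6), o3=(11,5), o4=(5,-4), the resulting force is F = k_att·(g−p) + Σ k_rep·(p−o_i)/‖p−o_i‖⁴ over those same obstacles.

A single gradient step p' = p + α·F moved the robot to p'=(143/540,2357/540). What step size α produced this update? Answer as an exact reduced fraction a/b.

F_att = 1·(g−p) = 1·(-7,-6) = (-7.0000,-6.0000)
o1: d²=18 ≤ ρ²=30; F_rep = 38·(-3,-3)/18² = (-0.3519,-0.3519)
o2: d²=265 > ρ²=30 → inactive
o3: d²=100 > ρ²=30 → inactive
o4: d²=97 > ρ²=30 → inactive
F = F_att + ΣF_rep = (-7.3519,-6.3519)
Δp = p'−p = (-0.7352,-0.6352); α = Δx/Fx = (-397/540) / (-397/54) = 1/10
check: Δy/Fy = (-343/540) / (-343/54) = 1/10 ✓

α = 1/10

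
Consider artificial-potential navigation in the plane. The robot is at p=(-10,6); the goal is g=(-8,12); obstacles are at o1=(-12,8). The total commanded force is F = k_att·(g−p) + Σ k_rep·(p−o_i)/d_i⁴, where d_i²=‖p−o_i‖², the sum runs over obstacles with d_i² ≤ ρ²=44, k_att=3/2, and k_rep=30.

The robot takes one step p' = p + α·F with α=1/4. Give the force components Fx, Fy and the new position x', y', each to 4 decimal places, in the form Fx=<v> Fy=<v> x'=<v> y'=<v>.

Fx=3.9375 Fy=8.0625 x'=-9.0156 y'=8.0156

F_att = 3/2·(g−p) = 3/2·(2,6) = (3.0000,9.0000)
o1: d²=8 ≤ ρ²=44; F_rep = 30·(2,-2)/8² = (0.9375,-0.9375)
F = F_att + ΣF_rep = (3.9375,8.0625)
p' = p + 1/4·F = (-9.0156,8.0156)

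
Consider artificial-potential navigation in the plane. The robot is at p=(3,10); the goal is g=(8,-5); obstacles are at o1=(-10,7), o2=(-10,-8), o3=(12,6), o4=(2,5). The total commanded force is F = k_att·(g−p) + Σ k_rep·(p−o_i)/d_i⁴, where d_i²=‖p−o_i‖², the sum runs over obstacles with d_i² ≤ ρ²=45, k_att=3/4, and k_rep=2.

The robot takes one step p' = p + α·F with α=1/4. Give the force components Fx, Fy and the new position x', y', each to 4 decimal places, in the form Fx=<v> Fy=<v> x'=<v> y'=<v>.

F_att = 3/4·(g−p) = 3/4·(5,-15) = (3.7500,-11.2500)
o1: d²=178 > ρ²=45 → inactive
o2: d²=493 > ρ²=45 → inactive
o3: d²=97 > ρ²=45 → inactive
o4: d²=26 ≤ ρ²=45; F_rep = 2·(1,5)/26² = (0.0030,0.0148)
F = F_att + ΣF_rep = (3.7530,-11.2352)
p' = p + 1/4·F = (3.9382,7.1912)

Fx=3.7530 Fy=-11.2352 x'=3.9382 y'=7.1912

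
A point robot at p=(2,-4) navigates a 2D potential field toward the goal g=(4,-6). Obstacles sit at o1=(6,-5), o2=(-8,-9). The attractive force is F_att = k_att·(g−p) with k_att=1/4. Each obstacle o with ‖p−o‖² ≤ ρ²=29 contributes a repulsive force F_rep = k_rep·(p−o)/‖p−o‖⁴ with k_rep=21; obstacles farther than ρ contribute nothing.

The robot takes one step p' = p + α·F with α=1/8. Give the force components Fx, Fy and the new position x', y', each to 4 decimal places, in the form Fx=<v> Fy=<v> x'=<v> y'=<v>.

Fx=0.2093 Fy=-0.4273 x'=2.0262 y'=-4.0534

F_att = 1/4·(g−p) = 1/4·(2,-2) = (0.5000,-0.5000)
o1: d²=17 ≤ ρ²=29; F_rep = 21·(-4,1)/17² = (-0.2907,0.0727)
o2: d²=125 > ρ²=29 → inactive
F = F_att + ΣF_rep = (0.2093,-0.4273)
p' = p + 1/8·F = (2.0262,-4.0534)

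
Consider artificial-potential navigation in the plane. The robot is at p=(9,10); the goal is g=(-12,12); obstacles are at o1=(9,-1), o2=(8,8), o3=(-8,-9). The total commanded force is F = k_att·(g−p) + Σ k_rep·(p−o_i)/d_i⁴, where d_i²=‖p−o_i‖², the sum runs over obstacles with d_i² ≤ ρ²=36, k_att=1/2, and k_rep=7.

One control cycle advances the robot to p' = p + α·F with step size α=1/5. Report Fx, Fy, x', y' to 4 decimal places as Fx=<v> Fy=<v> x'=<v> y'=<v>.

F_att = 1/2·(g−p) = 1/2·(-21,2) = (-10.5000,1.0000)
o1: d²=121 > ρ²=36 → inactive
o2: d²=5 ≤ ρ²=36; F_rep = 7·(1,2)/5² = (0.2800,0.5600)
o3: d²=650 > ρ²=36 → inactive
F = F_att + ΣF_rep = (-10.2200,1.5600)
p' = p + 1/5·F = (6.9560,10.3120)

Fx=-10.2200 Fy=1.5600 x'=6.9560 y'=10.3120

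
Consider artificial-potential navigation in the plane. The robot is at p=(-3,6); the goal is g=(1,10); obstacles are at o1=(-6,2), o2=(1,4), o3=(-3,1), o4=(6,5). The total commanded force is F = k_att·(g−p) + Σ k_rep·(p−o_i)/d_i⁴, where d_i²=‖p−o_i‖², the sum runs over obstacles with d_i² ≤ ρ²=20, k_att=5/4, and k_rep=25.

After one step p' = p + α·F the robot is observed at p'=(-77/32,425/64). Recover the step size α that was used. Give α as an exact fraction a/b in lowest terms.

α = 1/8

F_att = 5/4·(g−p) = 5/4·(4,4) = (5.0000,5.0000)
o1: d²=25 > ρ²=20 → inactive
o2: d²=20 ≤ ρ²=20; F_rep = 25·(-4,2)/20² = (-0.2500,0.1250)
o3: d²=25 > ρ²=20 → inactive
o4: d²=82 > ρ²=20 → inactive
F = F_att + ΣF_rep = (4.7500,5.1250)
Δp = p'−p = (0.5938,0.6406); α = Δx/Fx = (19/32) / (19/4) = 1/8
check: Δy/Fy = (41/64) / (41/8) = 1/8 ✓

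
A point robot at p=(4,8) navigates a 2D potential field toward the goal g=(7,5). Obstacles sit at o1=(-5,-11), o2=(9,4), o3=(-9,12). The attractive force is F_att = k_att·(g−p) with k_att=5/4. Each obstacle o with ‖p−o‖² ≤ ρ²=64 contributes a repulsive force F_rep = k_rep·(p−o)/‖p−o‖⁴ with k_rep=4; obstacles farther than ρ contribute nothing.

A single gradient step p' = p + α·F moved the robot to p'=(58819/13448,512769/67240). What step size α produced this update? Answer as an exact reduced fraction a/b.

F_att = 5/4·(g−p) = 5/4·(3,-3) = (3.7500,-3.7500)
o1: d²=442 > ρ²=64 → inactive
o2: d²=41 ≤ ρ²=64; F_rep = 4·(-5,4)/41² = (-0.0119,0.0095)
o3: d²=185 > ρ²=64 → inactive
F = F_att + ΣF_rep = (3.7381,-3.7405)
Δp = p'−p = (0.3738,-0.3740); α = Δx/Fx = (5027/13448) / (25135/6724) = 1/10
check: Δy/Fy = (-25151/67240) / (-25151/6724) = 1/10 ✓

α = 1/10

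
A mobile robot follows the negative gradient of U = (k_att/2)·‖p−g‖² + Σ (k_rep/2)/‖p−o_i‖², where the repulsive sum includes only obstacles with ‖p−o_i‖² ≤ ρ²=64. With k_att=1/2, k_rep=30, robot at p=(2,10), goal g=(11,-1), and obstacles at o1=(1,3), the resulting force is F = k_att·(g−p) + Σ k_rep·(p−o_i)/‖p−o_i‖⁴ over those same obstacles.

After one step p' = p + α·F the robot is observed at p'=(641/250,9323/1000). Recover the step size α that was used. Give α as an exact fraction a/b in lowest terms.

α = 1/8

F_att = 1/2·(g−p) = 1/2·(9,-11) = (4.5000,-5.5000)
o1: d²=50 ≤ ρ²=64; F_rep = 30·(1,7)/50² = (0.0120,0.0840)
F = F_att + ΣF_rep = (4.5120,-5.4160)
Δp = p'−p = (0.5640,-0.6770); α = Δx/Fx = (141/250) / (564/125) = 1/8
check: Δy/Fy = (-677/1000) / (-677/125) = 1/8 ✓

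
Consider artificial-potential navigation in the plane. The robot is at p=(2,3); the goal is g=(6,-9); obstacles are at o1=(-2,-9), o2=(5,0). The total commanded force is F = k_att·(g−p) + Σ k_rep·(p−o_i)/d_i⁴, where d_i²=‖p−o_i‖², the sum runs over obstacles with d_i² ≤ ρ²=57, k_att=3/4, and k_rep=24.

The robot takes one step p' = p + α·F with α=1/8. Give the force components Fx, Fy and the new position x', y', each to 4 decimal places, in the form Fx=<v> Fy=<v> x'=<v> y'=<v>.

F_att = 3/4·(g−p) = 3/4·(4,-12) = (3.0000,-9.0000)
o1: d²=160 > ρ²=57 → inactive
o2: d²=18 ≤ ρ²=57; F_rep = 24·(-3,3)/18² = (-0.2222,0.2222)
F = F_att + ΣF_rep = (2.7778,-8.7778)
p' = p + 1/8·F = (2.3472,1.9028)

Fx=2.7778 Fy=-8.7778 x'=2.3472 y'=1.9028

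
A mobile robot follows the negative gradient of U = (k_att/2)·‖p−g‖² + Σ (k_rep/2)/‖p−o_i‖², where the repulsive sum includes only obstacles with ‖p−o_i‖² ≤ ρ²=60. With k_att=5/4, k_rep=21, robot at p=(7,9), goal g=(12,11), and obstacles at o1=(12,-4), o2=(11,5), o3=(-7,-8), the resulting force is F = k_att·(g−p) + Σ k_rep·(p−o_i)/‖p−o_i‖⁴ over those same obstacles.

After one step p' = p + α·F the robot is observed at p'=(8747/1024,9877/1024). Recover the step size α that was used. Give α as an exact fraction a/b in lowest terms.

F_att = 5/4·(g−p) = 5/4·(5,2) = (6.2500,2.5000)
o1: d²=194 > ρ²=60 → inactive
o2: d²=32 ≤ ρ²=60; F_rep = 21·(-4,4)/32² = (-0.0820,0.0820)
o3: d²=485 > ρ²=60 → inactive
F = F_att + ΣF_rep = (6.1680,2.5820)
Δp = p'−p = (1.5420,0.6455); α = Δx/Fx = (1579/1024) / (1579/256) = 1/4
check: Δy/Fy = (661/1024) / (661/256) = 1/4 ✓

α = 1/4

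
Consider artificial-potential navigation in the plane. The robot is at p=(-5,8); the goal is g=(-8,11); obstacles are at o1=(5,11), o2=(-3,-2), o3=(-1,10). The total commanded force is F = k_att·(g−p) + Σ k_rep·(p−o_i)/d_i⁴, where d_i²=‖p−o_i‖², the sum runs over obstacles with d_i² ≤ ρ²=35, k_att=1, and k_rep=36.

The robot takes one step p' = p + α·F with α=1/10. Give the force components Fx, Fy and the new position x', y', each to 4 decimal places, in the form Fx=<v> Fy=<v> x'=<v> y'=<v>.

Fx=-3.3600 Fy=2.8200 x'=-5.3360 y'=8.2820

F_att = 1·(g−p) = 1·(-3,3) = (-3.0000,3.0000)
o1: d²=109 > ρ²=35 → inactive
o2: d²=104 > ρ²=35 → inactive
o3: d²=20 ≤ ρ²=35; F_rep = 36·(-4,-2)/20² = (-0.3600,-0.1800)
F = F_att + ΣF_rep = (-3.3600,2.8200)
p' = p + 1/10·F = (-5.3360,8.2820)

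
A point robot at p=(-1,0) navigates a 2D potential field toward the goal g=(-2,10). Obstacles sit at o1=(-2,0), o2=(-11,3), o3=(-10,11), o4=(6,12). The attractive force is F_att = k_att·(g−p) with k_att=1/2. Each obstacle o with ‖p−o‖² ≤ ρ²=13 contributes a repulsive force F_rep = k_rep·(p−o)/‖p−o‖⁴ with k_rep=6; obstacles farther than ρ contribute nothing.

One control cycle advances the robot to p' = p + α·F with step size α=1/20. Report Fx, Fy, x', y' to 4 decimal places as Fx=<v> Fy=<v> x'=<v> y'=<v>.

Fx=5.5000 Fy=5.0000 x'=-0.7250 y'=0.2500

F_att = 1/2·(g−p) = 1/2·(-1,10) = (-0.5000,5.0000)
o1: d²=1 ≤ ρ²=13; F_rep = 6·(1,0)/1² = (6.0000,0.0000)
o2: d²=109 > ρ²=13 → inactive
o3: d²=202 > ρ²=13 → inactive
o4: d²=193 > ρ²=13 → inactive
F = F_att + ΣF_rep = (5.5000,5.0000)
p' = p + 1/20·F = (-0.7250,0.2500)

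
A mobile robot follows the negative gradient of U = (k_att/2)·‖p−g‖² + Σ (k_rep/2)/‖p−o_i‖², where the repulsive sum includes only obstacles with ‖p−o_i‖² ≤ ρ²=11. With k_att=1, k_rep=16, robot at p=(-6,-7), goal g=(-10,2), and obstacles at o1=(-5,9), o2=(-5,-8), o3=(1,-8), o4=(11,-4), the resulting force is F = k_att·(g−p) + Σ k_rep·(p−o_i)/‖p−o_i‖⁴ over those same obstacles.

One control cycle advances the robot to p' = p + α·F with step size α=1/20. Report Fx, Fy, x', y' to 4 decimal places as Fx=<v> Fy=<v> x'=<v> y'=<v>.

Fx=-8.0000 Fy=13.0000 x'=-6.4000 y'=-6.3500

F_att = 1·(g−p) = 1·(-4,9) = (-4.0000,9.0000)
o1: d²=257 > ρ²=11 → inactive
o2: d²=2 ≤ ρ²=11; F_rep = 16·(-1,1)/2² = (-4.0000,4.0000)
o3: d²=50 > ρ²=11 → inactive
o4: d²=298 > ρ²=11 → inactive
F = F_att + ΣF_rep = (-8.0000,13.0000)
p' = p + 1/20·F = (-6.4000,-6.3500)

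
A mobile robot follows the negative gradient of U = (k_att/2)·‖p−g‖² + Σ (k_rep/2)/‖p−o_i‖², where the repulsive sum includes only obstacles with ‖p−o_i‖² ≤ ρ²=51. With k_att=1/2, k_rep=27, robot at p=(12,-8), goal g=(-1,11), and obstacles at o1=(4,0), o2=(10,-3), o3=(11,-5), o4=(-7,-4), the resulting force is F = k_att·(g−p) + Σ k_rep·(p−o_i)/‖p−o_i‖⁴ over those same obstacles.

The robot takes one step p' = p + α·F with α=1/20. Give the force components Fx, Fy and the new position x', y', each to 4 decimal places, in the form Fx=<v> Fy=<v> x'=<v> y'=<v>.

F_att = 1/2·(g−p) = 1/2·(-13,19) = (-6.5000,9.5000)
o1: d²=128 > ρ²=51 → inactive
o2: d²=29 ≤ ρ²=51; F_rep = 27·(2,-5)/29² = (0.0642,-0.1605)
o3: d²=10 ≤ ρ²=51; F_rep = 27·(1,-3)/10² = (0.2700,-0.8100)
o4: d²=377 > ρ²=51 → inactive
F = F_att + ΣF_rep = (-6.1658,8.5295)
p' = p + 1/20·F = (11.6917,-7.5735)

Fx=-6.1658 Fy=8.5295 x'=11.6917 y'=-7.5735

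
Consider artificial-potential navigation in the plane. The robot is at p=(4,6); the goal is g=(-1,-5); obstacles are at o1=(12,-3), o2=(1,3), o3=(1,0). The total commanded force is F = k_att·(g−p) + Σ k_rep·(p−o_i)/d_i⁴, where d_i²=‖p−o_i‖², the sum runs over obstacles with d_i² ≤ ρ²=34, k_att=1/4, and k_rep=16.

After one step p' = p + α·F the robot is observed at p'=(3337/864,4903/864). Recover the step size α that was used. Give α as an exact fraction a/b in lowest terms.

F_att = 1/4·(g−p) = 1/4·(-5,-11) = (-1.2500,-2.7500)
o1: d²=145 > ρ²=34 → inactive
o2: d²=18 ≤ ρ²=34; F_rep = 16·(3,3)/18² = (0.1481,0.1481)
o3: d²=45 > ρ²=34 → inactive
F = F_att + ΣF_rep = (-1.1019,-2.6019)
Δp = p'−p = (-0.1377,-0.3252); α = Δx/Fx = (-119/864) / (-119/108) = 1/8
check: Δy/Fy = (-281/864) / (-281/108) = 1/8 ✓

α = 1/8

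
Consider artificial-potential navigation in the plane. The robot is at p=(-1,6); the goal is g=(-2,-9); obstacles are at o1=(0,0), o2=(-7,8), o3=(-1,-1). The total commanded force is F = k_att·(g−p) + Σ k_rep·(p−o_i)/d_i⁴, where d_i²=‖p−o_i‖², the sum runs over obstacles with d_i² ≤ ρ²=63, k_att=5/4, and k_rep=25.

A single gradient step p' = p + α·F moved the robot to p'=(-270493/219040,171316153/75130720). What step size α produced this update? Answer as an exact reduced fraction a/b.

F_att = 5/4·(g−p) = 5/4·(-1,-15) = (-1.2500,-18.7500)
o1: d²=37 ≤ ρ²=63; F_rep = 25·(-1,6)/37² = (-0.0183,0.1096)
o2: d²=40 ≤ ρ²=63; F_rep = 25·(6,-2)/40² = (0.0938,-0.0312)
o3: d²=49 ≤ ρ²=63; F_rep = 25·(0,7)/49² = (0.0000,0.0729)
F = F_att + ΣF_rep = (-1.1745,-18.5988)
Δp = p'−p = (-0.2349,-3.7198); α = Δx/Fx = (-51453/219040) / (-51453/43808) = 1/5
check: Δy/Fy = (-279468167/75130720) / (-279468167/15026144) = 1/5 ✓

α = 1/5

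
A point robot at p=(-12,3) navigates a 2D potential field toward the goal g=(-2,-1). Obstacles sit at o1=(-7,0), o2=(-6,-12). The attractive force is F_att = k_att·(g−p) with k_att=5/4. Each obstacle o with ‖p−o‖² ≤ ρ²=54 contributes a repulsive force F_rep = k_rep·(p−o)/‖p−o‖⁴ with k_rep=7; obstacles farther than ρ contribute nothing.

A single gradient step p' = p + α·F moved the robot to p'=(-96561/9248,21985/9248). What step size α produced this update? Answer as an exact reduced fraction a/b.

α = 1/8

F_att = 5/4·(g−p) = 5/4·(10,-4) = (12.5000,-5.0000)
o1: d²=34 ≤ ρ²=54; F_rep = 7·(-5,3)/34² = (-0.0303,0.0182)
o2: d²=261 > ρ²=54 → inactive
F = F_att + ΣF_rep = (12.4697,-4.9818)
Δp = p'−p = (1.5587,-0.6227); α = Δx/Fx = (14415/9248) / (14415/1156) = 1/8
check: Δy/Fy = (-5759/9248) / (-5759/1156) = 1/8 ✓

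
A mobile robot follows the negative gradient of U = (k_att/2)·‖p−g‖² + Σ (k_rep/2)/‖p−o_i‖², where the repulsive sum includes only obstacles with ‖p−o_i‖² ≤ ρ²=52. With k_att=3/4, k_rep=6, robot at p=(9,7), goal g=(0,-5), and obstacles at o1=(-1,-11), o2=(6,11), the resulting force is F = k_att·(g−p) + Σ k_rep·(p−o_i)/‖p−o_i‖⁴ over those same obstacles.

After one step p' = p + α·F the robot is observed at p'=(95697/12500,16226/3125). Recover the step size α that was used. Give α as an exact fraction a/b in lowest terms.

α = 1/5

F_att = 3/4·(g−p) = 3/4·(-9,-12) = (-6.7500,-9.0000)
o1: d²=424 > ρ²=52 → inactive
o2: d²=25 ≤ ρ²=52; F_rep = 6·(3,-4)/25² = (0.0288,-0.0384)
F = F_att + ΣF_rep = (-6.7212,-9.0384)
Δp = p'−p = (-1.3442,-1.8077); α = Δx/Fx = (-16803/12500) / (-16803/2500) = 1/5
check: Δy/Fy = (-5649/3125) / (-5649/625) = 1/5 ✓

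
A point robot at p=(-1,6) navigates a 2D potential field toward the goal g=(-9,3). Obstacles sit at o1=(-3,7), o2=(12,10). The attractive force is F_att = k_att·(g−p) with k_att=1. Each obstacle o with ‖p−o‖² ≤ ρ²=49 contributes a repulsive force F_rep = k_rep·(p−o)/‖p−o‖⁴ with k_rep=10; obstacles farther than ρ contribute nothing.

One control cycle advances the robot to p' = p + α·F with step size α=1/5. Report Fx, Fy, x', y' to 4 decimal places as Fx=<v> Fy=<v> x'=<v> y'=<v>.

F_att = 1·(g−p) = 1·(-8,-3) = (-8.0000,-3.0000)
o1: d²=5 ≤ ρ²=49; F_rep = 10·(2,-1)/5² = (0.8000,-0.4000)
o2: d²=185 > ρ²=49 → inactive
F = F_att + ΣF_rep = (-7.2000,-3.4000)
p' = p + 1/5·F = (-2.4400,5.3200)

Fx=-7.2000 Fy=-3.4000 x'=-2.4400 y'=5.3200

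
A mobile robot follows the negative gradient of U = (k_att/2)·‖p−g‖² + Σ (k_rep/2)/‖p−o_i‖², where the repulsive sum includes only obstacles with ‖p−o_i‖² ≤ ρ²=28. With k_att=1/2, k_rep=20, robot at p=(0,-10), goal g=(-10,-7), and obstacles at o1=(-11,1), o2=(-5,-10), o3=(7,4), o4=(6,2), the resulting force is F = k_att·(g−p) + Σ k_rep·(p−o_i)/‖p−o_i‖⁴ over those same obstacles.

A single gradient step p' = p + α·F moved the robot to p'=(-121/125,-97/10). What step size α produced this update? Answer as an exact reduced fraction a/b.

α = 1/5

F_att = 1/2·(g−p) = 1/2·(-10,3) = (-5.0000,1.5000)
o1: d²=242 > ρ²=28 → inactive
o2: d²=25 ≤ ρ²=28; F_rep = 20·(5,0)/25² = (0.1600,0.0000)
o3: d²=245 > ρ²=28 → inactive
o4: d²=180 > ρ²=28 → inactive
F = F_att + ΣF_rep = (-4.8400,1.5000)
Δp = p'−p = (-0.9680,0.3000); α = Δx/Fx = (-121/125) / (-121/25) = 1/5
check: Δy/Fy = (3/10) / (3/2) = 1/5 ✓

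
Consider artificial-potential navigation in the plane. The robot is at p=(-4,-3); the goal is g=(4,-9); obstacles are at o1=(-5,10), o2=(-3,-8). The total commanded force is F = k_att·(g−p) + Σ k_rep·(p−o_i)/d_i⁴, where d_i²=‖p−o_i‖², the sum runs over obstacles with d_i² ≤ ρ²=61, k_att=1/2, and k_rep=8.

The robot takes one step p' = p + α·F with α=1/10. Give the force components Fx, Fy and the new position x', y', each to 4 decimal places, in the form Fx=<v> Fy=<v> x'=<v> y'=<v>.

Fx=3.9882 Fy=-2.9408 x'=-3.6012 y'=-3.2941

F_att = 1/2·(g−p) = 1/2·(8,-6) = (4.0000,-3.0000)
o1: d²=170 > ρ²=61 → inactive
o2: d²=26 ≤ ρ²=61; F_rep = 8·(-1,5)/26² = (-0.0118,0.0592)
F = F_att + ΣF_rep = (3.9882,-2.9408)
p' = p + 1/10·F = (-3.6012,-3.2941)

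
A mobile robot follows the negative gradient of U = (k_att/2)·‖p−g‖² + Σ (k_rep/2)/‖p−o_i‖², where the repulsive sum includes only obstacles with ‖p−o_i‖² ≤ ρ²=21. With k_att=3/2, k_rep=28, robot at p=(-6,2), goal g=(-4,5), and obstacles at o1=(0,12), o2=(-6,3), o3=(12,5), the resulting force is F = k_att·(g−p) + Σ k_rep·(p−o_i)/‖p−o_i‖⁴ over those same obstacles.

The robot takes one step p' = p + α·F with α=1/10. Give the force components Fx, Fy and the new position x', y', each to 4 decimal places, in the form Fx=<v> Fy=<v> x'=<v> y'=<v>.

F_att = 3/2·(g−p) = 3/2·(2,3) = (3.0000,4.5000)
o1: d²=136 > ρ²=21 → inactive
o2: d²=1 ≤ ρ²=21; F_rep = 28·(0,-1)/1² = (0.0000,-28.0000)
o3: d²=333 > ρ²=21 → inactive
F = F_att + ΣF_rep = (3.0000,-23.5000)
p' = p + 1/10·F = (-5.7000,-0.3500)

Fx=3.0000 Fy=-23.5000 x'=-5.7000 y'=-0.3500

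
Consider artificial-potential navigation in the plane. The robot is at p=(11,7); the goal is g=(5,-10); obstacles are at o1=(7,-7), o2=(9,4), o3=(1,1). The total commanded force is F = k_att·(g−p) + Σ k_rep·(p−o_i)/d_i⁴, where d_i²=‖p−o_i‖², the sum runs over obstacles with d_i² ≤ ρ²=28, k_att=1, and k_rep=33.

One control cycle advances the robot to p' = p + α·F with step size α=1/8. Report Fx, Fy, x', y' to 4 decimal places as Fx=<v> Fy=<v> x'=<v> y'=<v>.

F_att = 1·(g−p) = 1·(-6,-17) = (-6.0000,-17.0000)
o1: d²=212 > ρ²=28 → inactive
o2: d²=13 ≤ ρ²=28; F_rep = 33·(2,3)/13² = (0.3905,0.5858)
o3: d²=136 > ρ²=28 → inactive
F = F_att + ΣF_rep = (-5.6095,-16.4142)
p' = p + 1/8·F = (10.2988,4.9482)

Fx=-5.6095 Fy=-16.4142 x'=10.2988 y'=4.9482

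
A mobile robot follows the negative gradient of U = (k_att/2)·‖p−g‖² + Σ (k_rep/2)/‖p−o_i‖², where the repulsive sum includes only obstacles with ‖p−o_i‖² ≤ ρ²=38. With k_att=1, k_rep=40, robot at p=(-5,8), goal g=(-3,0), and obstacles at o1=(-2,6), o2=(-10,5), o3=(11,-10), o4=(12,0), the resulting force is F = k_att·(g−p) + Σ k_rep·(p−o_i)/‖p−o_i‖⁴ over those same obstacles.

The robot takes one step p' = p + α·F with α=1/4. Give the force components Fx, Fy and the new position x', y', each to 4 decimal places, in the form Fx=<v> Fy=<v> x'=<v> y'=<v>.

F_att = 1·(g−p) = 1·(2,-8) = (2.0000,-8.0000)
o1: d²=13 ≤ ρ²=38; F_rep = 40·(-3,2)/13² = (-0.7101,0.4734)
o2: d²=34 ≤ ρ²=38; F_rep = 40·(5,3)/34² = (0.1730,0.1038)
o3: d²=580 > ρ²=38 → inactive
o4: d²=353 > ρ²=38 → inactive
F = F_att + ΣF_rep = (1.4630,-7.4228)
p' = p + 1/4·F = (-4.6343,6.1443)

Fx=1.4630 Fy=-7.4228 x'=-4.6343 y'=6.1443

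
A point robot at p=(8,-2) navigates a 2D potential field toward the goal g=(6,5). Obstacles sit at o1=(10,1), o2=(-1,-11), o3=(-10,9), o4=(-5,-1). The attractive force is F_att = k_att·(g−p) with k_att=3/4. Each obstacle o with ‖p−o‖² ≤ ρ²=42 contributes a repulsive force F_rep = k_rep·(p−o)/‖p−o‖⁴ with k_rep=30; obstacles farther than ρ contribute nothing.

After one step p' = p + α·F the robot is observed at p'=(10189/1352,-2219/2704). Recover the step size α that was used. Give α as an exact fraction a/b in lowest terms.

F_att = 3/4·(g−p) = 3/4·(-2,7) = (-1.5000,5.2500)
o1: d²=13 ≤ ρ²=42; F_rep = 30·(-2,-3)/13² = (-0.3550,-0.5325)
o2: d²=162 > ρ²=42 → inactive
o3: d²=445 > ρ²=42 → inactive
o4: d²=170 > ρ²=42 → inactive
F = F_att + ΣF_rep = (-1.8550,4.7175)
Δp = p'−p = (-0.4638,1.1794); α = Δx/Fx = (-627/1352) / (-627/338) = 1/4
check: Δy/Fy = (3189/2704) / (3189/676) = 1/4 ✓

α = 1/4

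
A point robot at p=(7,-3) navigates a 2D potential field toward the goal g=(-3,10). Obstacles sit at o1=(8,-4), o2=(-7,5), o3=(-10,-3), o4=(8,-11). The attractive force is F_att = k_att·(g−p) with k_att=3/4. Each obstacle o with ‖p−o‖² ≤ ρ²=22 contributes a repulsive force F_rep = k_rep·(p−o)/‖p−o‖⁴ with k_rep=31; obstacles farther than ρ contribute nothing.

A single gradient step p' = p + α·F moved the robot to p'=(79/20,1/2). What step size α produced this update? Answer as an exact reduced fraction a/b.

F_att = 3/4·(g−p) = 3/4·(-10,13) = (-7.5000,9.7500)
o1: d²=2 ≤ ρ²=22; F_rep = 31·(-1,1)/2² = (-7.7500,7.7500)
o2: d²=260 > ρ²=22 → inactive
o3: d²=289 > ρ²=22 → inactive
o4: d²=65 > ρ²=22 → inactive
F = F_att + ΣF_rep = (-15.2500,17.5000)
Δp = p'−p = (-3.0500,3.5000); α = Δx/Fx = (-61/20) / (-61/4) = 1/5
check: Δy/Fy = (7/2) / (35/2) = 1/5 ✓

α = 1/5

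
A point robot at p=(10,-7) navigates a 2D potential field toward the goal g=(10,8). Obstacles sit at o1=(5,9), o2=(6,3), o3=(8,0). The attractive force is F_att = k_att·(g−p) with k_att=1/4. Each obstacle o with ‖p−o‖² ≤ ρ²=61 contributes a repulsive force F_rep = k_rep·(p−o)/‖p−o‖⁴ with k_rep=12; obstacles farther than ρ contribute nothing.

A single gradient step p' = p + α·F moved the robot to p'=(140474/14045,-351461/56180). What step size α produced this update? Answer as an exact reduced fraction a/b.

F_att = 1/4·(g−p) = 1/4·(0,15) = (0.0000,3.7500)
o1: d²=281 > ρ²=61 → inactive
o2: d²=116 > ρ²=61 → inactive
o3: d²=53 ≤ ρ²=61; F_rep = 12·(2,-7)/53² = (0.0085,-0.0299)
F = F_att + ΣF_rep = (0.0085,3.7201)
Δp = p'−p = (0.0017,0.7440); α = Δx/Fx = (24/14045) / (24/2809) = 1/5
check: Δy/Fy = (41799/56180) / (41799/11236) = 1/5 ✓

α = 1/5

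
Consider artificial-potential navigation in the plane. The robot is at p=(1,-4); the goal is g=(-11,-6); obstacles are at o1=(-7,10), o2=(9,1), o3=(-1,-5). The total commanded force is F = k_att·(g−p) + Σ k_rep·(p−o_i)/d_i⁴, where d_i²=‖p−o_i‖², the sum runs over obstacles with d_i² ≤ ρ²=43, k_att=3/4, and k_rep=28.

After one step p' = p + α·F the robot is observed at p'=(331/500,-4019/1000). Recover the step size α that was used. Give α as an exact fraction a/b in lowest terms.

F_att = 3/4·(g−p) = 3/4·(-12,-2) = (-9.0000,-1.5000)
o1: d²=260 > ρ²=43 → inactive
o2: d²=89 > ρ²=43 → inactive
o3: d²=5 ≤ ρ²=43; F_rep = 28·(2,1)/5² = (2.2400,1.1200)
F = F_att + ΣF_rep = (-6.7600,-0.3800)
Δp = p'−p = (-0.3380,-0.0190); α = Δx/Fx = (-169/500) / (-169/25) = 1/20
check: Δy/Fy = (-19/1000) / (-19/50) = 1/20 ✓

α = 1/20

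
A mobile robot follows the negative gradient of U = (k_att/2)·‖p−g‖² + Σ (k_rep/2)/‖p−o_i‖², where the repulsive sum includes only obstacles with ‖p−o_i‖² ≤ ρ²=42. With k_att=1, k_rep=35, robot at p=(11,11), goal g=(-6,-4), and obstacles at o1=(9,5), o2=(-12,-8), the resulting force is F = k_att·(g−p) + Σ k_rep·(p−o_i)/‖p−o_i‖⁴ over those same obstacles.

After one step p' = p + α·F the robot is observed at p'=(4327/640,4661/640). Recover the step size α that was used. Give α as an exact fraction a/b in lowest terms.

α = 1/4

F_att = 1·(g−p) = 1·(-17,-15) = (-17.0000,-15.0000)
o1: d²=40 ≤ ρ²=42; F_rep = 35·(2,6)/40² = (0.0437,0.1313)
o2: d²=890 > ρ²=42 → inactive
F = F_att + ΣF_rep = (-16.9563,-14.8688)
Δp = p'−p = (-4.2391,-3.7172); α = Δx/Fx = (-2713/640) / (-2713/160) = 1/4
check: Δy/Fy = (-2379/640) / (-2379/160) = 1/4 ✓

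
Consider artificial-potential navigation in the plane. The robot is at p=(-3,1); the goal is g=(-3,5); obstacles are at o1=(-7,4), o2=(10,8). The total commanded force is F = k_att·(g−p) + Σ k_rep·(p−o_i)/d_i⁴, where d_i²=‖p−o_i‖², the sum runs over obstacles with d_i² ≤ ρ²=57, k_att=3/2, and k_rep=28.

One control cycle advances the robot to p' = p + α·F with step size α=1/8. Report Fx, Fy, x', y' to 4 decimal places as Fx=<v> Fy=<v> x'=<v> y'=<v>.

Fx=0.1792 Fy=5.8656 x'=-2.9776 y'=1.7332

F_att = 3/2·(g−p) = 3/2·(0,4) = (0.0000,6.0000)
o1: d²=25 ≤ ρ²=57; F_rep = 28·(4,-3)/25² = (0.1792,-0.1344)
o2: d²=218 > ρ²=57 → inactive
F = F_att + ΣF_rep = (0.1792,5.8656)
p' = p + 1/8·F = (-2.9776,1.7332)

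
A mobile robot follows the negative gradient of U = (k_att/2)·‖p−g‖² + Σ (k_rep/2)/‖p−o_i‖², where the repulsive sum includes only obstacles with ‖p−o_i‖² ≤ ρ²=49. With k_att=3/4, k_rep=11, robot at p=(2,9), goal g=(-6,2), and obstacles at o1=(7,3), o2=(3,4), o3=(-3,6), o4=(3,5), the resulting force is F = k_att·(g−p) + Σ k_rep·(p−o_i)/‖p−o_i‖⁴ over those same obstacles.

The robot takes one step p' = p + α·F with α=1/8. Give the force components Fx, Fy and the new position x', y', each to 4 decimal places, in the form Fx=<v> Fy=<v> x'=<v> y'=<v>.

Fx=-6.0068 Fy=-4.9878 x'=1.2492 y'=8.3765

F_att = 3/4·(g−p) = 3/4·(-8,-7) = (-6.0000,-5.2500)
o1: d²=61 > ρ²=49 → inactive
o2: d²=26 ≤ ρ²=49; F_rep = 11·(-1,5)/26² = (-0.0163,0.0814)
o3: d²=34 ≤ ρ²=49; F_rep = 11·(5,3)/34² = (0.0476,0.0285)
o4: d²=17 ≤ ρ²=49; F_rep = 11·(-1,4)/17² = (-0.0381,0.1522)
F = F_att + ΣF_rep = (-6.0068,-4.9878)
p' = p + 1/8·F = (1.2492,8.3765)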